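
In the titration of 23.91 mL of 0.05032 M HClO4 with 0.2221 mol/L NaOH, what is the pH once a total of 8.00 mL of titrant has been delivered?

n(acid) = 0.05032 x 0.02391 = 0.001203 mol; n(NaOH) added = 0.2221 x 0.008000 = 0.001777 mol.
Base is in excess by 0.001777 - 0.001203 = 0.0005736 mol in a total volume of 0.03191 L.
[OH^-] = 0.0005736/0.03191 = 0.01798 M, so pOH = 1.75 and pH = 14.00 - 1.75 = 12.25.

12.25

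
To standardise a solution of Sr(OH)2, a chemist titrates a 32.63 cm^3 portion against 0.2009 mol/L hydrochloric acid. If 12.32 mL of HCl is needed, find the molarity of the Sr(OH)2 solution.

n(HCl) delivered = 0.2009 x 0.01232 = 0.002475 mol.
The reaction is 1 Sr(OH)2 + 2 HCl, so n(Sr(OH)2) = 0.002475 x 1/2 = 0.001238 mol.
[Sr(OH)2] = 0.001238 mol / 0.03263 L = 0.0379 M.

0.0379 M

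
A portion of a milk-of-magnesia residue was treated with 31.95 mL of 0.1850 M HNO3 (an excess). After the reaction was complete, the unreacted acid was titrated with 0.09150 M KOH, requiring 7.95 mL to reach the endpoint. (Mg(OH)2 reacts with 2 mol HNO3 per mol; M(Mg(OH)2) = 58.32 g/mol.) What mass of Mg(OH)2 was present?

Total n(HNO3) added = 0.1850 x 0.03195 = 0.005911 mol.
n(KOH) used = 0.09150 x 0.007950 = 0.0007274 mol, which equals the excess n(HNO3).
So n(HNO3) consumed by the sample = 0.005911 - 0.0007274 = 0.005183 mol.
n(Mg(OH)2) = 0.005183 / 2 = 0.002592 mol.
mass = 0.002592 mol x 58.32 g/mol = 0.151 g.

0.151 g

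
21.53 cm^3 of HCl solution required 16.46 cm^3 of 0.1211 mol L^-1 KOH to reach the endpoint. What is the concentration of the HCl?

0.0926 M

n(KOH) delivered = 0.1211 x 0.01646 = 0.001993 mol.
For a 1:1 reaction, n(HCl) = 0.001993 mol.
[HCl] = 0.001993 mol / 0.02153 L = 0.0926 M.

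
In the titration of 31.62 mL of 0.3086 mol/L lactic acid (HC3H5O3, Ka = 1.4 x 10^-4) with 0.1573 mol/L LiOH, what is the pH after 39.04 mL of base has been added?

Initial n(HC3H5O3) = 0.3086 x 0.03162 = 0.009758 mol.
n(LiOH) added = 0.1573 x 0.03904 = 0.006141 mol, converting that many moles of HC3H5O3 to C3H5O3-.
Remaining n(HC3H5O3) = 0.003617 mol; n(C3H5O3-) = 0.006141 mol.
By Henderson-Hasselbalch, pH = pKa + log([A^-]/[HA]) = 3.85 + log(0.006141/0.003617) = 3.85 + (+0.23) = 4.08.

4.08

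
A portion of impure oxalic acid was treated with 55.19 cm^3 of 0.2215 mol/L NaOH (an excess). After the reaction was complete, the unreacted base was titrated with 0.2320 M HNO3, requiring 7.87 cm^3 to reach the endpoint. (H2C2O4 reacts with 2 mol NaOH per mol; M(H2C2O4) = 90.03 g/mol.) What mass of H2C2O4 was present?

Total n(NaOH) added = 0.2215 x 0.05519 = 0.01222 mol.
n(HNO3) used = 0.2320 x 0.007870 = 0.001826 mol, which equals the excess n(NaOH).
So n(NaOH) consumed by the sample = 0.01222 - 0.001826 = 0.01040 mol.
n(H2C2O4) = 0.01040 / 2 = 0.005199 mol.
mass = 0.005199 mol x 90.03 g/mol = 0.468 g.

0.468 g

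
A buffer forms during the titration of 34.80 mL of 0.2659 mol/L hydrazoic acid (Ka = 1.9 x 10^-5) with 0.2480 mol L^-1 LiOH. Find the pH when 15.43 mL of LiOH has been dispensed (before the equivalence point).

4.57

Initial n(HN3) = 0.2659 x 0.03480 = 0.009253 mol.
n(LiOH) added = 0.2480 x 0.01543 = 0.003827 mol, converting that many moles of HN3 to N3-.
Remaining n(HN3) = 0.005427 mol; n(N3-) = 0.003827 mol.
By Henderson-Hasselbalch, pH = pKa + log([A^-]/[HA]) = 4.72 + log(0.003827/0.005427) = 4.72 + (-0.15) = 4.57.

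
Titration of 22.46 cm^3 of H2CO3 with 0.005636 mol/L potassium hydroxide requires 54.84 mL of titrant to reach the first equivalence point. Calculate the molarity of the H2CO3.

n(KOH) = 0.005636 x 0.05484 = 0.0003091 mol.
At the first equivalence point, 1 mol OH^- react per mol H2CO3, so n(H2CO3) = 0.0003091 / 1 = 0.0003091 mol.
[H2CO3] = 0.0003091 / 0.02246 L = 0.0138 M.

0.0138 M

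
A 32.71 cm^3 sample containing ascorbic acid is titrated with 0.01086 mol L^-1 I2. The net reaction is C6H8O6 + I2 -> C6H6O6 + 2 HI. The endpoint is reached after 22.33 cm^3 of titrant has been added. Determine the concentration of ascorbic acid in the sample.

n(I2) = 0.01086 x 0.02233 = 0.0002425 mol.
From the balanced equation, 1 mol I2 reacts with 1 mol ascorbic acid, so n(ascorbic acid) = 0.0002425 x 1/1 = 0.0002425 mol.
[ascorbic acid] = 0.0002425 / 0.03271 L = 0.00741 M.

0.00741 M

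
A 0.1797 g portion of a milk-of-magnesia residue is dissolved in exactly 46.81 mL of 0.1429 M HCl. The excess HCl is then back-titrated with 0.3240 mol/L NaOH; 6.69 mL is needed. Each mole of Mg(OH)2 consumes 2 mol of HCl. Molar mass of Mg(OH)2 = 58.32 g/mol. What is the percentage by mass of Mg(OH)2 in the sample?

Total n(HCl) added = 0.1429 x 0.04681 = 0.006689 mol.
n(NaOH) used = 0.3240 x 0.006690 = 0.002168 mol, which equals the excess n(HCl).
So n(HCl) consumed by the sample = 0.006689 - 0.002168 = 0.004522 mol.
n(Mg(OH)2) = 0.004522 / 2 = 0.002261 mol.
mass Mg(OH)2 = 0.002261 x 58.32 = 0.1318 g, so %Mg(OH)2 = 0.1318/0.1797 x 100 = 73.4%.

73.4%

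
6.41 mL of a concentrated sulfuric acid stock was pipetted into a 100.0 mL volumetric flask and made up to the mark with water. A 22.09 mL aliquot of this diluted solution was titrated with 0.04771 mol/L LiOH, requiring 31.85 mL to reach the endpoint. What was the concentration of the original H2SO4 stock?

n(LiOH) = 0.04771 x 0.03185 = 0.001520 mol.
n(H2SO4) in the aliquot = 0.001520 x 1/2 = 0.0007598 mol.
[diluted H2SO4] = 0.0007598 / 0.02209 = 0.03439 M.
Dilution factor = 100.0/6.410 = 15.60, so [stock] = 0.03439 x 15.60 = 0.537 M.

0.537 M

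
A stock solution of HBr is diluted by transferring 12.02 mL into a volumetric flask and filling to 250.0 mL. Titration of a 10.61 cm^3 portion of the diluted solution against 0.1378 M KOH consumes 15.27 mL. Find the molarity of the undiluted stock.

4.12 M

n(KOH) = 0.1378 x 0.01527 = 0.002104 mol.
n(HBr) in the aliquot = 0.002104 mol.
[diluted HBr] = 0.002104 / 0.01061 = 0.1983 M.
Dilution factor = 250.0/12.02 = 20.80, so [stock] = 0.1983 x 20.80 = 4.12 M.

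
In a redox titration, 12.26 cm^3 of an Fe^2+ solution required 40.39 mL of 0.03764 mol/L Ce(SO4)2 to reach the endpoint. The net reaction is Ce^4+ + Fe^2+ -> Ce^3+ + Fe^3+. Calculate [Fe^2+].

n(Ce(SO4)2) = 0.03764 x 0.04039 = 0.001520 mol.
From the balanced equation, 1 mol Ce(SO4)2 reacts with 1 mol Fe^2+, so n(Fe^2+) = 0.001520 x 1/1 = 0.001520 mol.
[Fe^2+] = 0.001520 / 0.01226 L = 0.124 M.

0.124 M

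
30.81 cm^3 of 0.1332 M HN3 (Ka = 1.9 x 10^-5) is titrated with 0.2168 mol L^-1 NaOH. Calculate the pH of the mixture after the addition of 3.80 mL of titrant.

Initial n(HN3) = 0.1332 x 0.03081 = 0.004104 mol.
n(NaOH) added = 0.2168 x 0.003800 = 0.0008238 mol, converting that many moles of HN3 to N3-.
Remaining n(HN3) = 0.003280 mol; n(N3-) = 0.0008238 mol.
By Henderson-Hasselbalch, pH = pKa + log([A^-]/[HA]) = 4.72 + log(0.0008238/0.003280) = 4.72 + (-0.60) = 4.12.

4.12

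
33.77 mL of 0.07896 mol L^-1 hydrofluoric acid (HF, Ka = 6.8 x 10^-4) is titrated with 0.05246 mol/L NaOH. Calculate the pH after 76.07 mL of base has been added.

12.08

n(acid) = 0.07896 x 0.03377 = 0.002666 mol; n(NaOH) added = 0.05246 x 0.07607 = 0.003991 mol.
Base is in excess by 0.003991 - 0.002666 = 0.001324 mol in a total volume of 0.1098 L.
[OH^-] = 0.001324/0.1098 = 0.01206 M, so pOH = 1.92 and pH = 14.00 - 1.92 = 12.08.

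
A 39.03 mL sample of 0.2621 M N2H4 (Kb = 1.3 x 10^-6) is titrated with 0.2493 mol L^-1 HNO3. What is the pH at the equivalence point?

n(N2H4) = 0.2621 x 0.03903 = 0.01023 mol; V(HNO3) at equivalence = 0.01023/0.2493 = 0.04103 L.
At equivalence the base is fully converted to N2H5+; total volume = 0.08006 L, so [N2H5+] = 0.01023/0.08006 = 0.1278 M.
Ka(N2H5+) = Kw/Kb = 1.0e-14 / 1.3 x 10^-6 = 7.69e-9.
[H^+] = sqrt(Ka x [N2H5+]) = sqrt(7.69e-9 x 0.1278) = 3.14e-5 M.
pH = -log(3.14e-5) = 4.50.

4.50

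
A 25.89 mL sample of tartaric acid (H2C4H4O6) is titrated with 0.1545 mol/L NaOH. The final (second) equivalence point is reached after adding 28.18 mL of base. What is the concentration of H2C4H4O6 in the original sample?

0.0841 M

n(NaOH) = 0.1545 x 0.02818 = 0.004354 mol.
At the final (second) equivalence point, 2 mol OH^- react per mol H2C4H4O6, so n(H2C4H4O6) = 0.004354 / 2 = 0.002177 mol.
[H2C4H4O6] = 0.002177 / 0.02589 L = 0.0841 M.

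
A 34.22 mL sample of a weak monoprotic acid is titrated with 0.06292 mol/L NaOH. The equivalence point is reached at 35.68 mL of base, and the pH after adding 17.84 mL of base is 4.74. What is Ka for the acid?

17.84 mL is half of the equivalence volume, so this is the half-equivalence point where [HA] = [A^-].
At half-equivalence pH = pKa, so pKa = 4.74.
Ka = 10^(-4.74) = 1.8 x 10^-5.

1.8 x 10^-5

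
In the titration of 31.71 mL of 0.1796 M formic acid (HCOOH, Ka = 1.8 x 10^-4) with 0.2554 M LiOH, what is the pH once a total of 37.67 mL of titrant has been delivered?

n(acid) = 0.1796 x 0.03171 = 0.005695 mol; n(LiOH) added = 0.2554 x 0.03767 = 0.009621 mol.
Base is in excess by 0.009621 - 0.005695 = 0.003926 mol in a total volume of 0.06938 L.
[OH^-] = 0.003926/0.06938 = 0.05658 M, so pOH = 1.25 and pH = 14.00 - 1.25 = 12.75.

12.75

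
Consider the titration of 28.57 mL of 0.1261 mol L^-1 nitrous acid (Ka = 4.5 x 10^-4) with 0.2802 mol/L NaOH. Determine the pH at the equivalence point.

n(HNO2) = 0.1261 x 0.02857 = 0.003603 mol; V(NaOH) at equivalence = 0.003603/0.2802 = 0.01286 L.
At equivalence all the acid is converted to NO2-; total volume = 0.02857 + 0.01286 = 0.04143 L, so [NO2-] = 0.003603/0.04143 = 0.08696 M.
Kb = Kw/Ka = 1.0e-14 / 4.5 x 10^-4 = 2.22e-11.
[OH^-] = sqrt(Kb x [NO2-]) = sqrt(2.22e-11 x 0.08696) = 1.39e-6 M.
pOH = 5.86, so pH = 14.00 - 5.86 = 8.14.

8.14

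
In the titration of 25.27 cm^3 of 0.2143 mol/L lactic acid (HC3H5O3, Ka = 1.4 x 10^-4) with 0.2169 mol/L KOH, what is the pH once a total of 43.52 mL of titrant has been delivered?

12.77

n(acid) = 0.2143 x 0.02527 = 0.005415 mol; n(KOH) added = 0.2169 x 0.04352 = 0.009439 mol.
Base is in excess by 0.009439 - 0.005415 = 0.004024 mol in a total volume of 0.06879 L.
[OH^-] = 0.004024/0.06879 = 0.05850 M, so pOH = 1.23 and pH = 14.00 - 1.23 = 12.77.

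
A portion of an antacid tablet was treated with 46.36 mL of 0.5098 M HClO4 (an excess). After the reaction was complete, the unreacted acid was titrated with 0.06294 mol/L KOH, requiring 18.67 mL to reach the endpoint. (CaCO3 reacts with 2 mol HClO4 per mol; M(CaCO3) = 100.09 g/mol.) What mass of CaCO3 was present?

Total n(HClO4) added = 0.5098 x 0.04636 = 0.02363 mol.
n(KOH) used = 0.06294 x 0.01867 = 0.001175 mol, which equals the excess n(HClO4).
So n(HClO4) consumed by the sample = 0.02363 - 0.001175 = 0.02246 mol.
n(CaCO3) = 0.02246 / 2 = 0.01123 mol.
mass = 0.01123 mol x 100.09 g/mol = 1.12 g.

1.12 g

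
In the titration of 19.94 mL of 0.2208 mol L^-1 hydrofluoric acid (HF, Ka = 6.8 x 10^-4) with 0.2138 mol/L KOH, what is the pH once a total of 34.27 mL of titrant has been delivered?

n(acid) = 0.2208 x 0.01994 = 0.004403 mol; n(KOH) added = 0.2138 x 0.03427 = 0.007327 mol.
Base is in excess by 0.007327 - 0.004403 = 0.002924 mol in a total volume of 0.05421 L.
[OH^-] = 0.002924/0.05421 = 0.05394 M, so pOH = 1.27 and pH = 14.00 - 1.27 = 12.73.

12.73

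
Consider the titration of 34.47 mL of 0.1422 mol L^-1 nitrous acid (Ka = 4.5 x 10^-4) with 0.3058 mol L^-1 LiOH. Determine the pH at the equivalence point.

8.17

n(HNO2) = 0.1422 x 0.03447 = 0.004902 mol; V(LiOH) at equivalence = 0.004902/0.3058 = 0.01603 L.
At equivalence all the acid is converted to NO2-; total volume = 0.03447 + 0.01603 = 0.05050 L, so [NO2-] = 0.004902/0.05050 = 0.09706 M.
Kb = Kw/Ka = 1.0e-14 / 4.5 x 10^-4 = 2.22e-11.
[OH^-] = sqrt(Kb x [NO2-]) = sqrt(2.22e-11 x 0.09706) = 1.47e-6 M.
pOH = 5.83, so pH = 14.00 - 5.83 = 8.17.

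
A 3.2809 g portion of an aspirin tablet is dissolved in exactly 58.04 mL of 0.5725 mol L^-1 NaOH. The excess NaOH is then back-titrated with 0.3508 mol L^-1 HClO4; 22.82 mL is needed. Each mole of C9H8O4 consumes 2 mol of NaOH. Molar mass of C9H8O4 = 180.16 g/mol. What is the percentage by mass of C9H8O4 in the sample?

Total n(NaOH) added = 0.5725 x 0.05804 = 0.03323 mol.
n(HClO4) used = 0.3508 x 0.02282 = 0.008005 mol, which equals the excess n(NaOH).
So n(NaOH) consumed by the sample = 0.03323 - 0.008005 = 0.02522 mol.
n(C9H8O4) = 0.02522 / 2 = 0.01261 mol.
mass C9H8O4 = 0.01261 x 180.16 = 2.272 g, so %C9H8O4 = 2.272/3.2809 x 100 = 69.3%.

69.3%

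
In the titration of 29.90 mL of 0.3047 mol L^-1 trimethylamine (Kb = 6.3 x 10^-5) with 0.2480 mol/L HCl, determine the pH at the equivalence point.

n((CH3)3N) = 0.3047 x 0.02990 = 0.009111 mol; V(HCl) at equivalence = 0.009111/0.2480 = 0.03674 L.
At equivalence the base is fully converted to (CH3)3NH+; total volume = 0.06664 L, so [(CH3)3NH+] = 0.009111/0.06664 = 0.1367 M.
Ka((CH3)3NH+) = Kw/Kb = 1.0e-14 / 6.3 x 10^-5 = 1.59e-10.
[H^+] = sqrt(Ka x [(CH3)3NH+]) = sqrt(1.59e-10 x 0.1367) = 4.66e-6 M.
pH = -log(4.66e-6) = 5.33.

5.33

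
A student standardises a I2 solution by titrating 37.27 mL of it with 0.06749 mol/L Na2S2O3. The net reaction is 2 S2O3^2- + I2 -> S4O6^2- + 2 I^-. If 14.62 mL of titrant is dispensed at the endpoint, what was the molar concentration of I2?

n(Na2S2O3) = 0.06749 x 0.01462 = 0.0009867 mol.
From the balanced equation, 2 mol Na2S2O3 reacts with 1 mol I2, so n(I2) = 0.0009867 x 1/2 = 0.0004934 mol.
[I2] = 0.0004934 / 0.03727 L = 0.0132 M.

0.0132 M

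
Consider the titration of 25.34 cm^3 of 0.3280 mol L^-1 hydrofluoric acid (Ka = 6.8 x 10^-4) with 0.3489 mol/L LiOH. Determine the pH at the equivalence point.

n(HF) = 0.3280 x 0.02534 = 0.008312 mol; V(LiOH) at equivalence = 0.008312/0.3489 = 0.02382 L.
At equivalence all the acid is converted to F-; total volume = 0.02534 + 0.02382 = 0.04916 L, so [F-] = 0.008312/0.04916 = 0.1691 M.
Kb = Kw/Ka = 1.0e-14 / 6.8 x 10^-4 = 1.47e-11.
[OH^-] = sqrt(Kb x [F-]) = sqrt(1.47e-11 x 0.1691) = 1.58e-6 M.
pOH = 5.80, so pH = 14.00 - 5.80 = 8.20.

8.20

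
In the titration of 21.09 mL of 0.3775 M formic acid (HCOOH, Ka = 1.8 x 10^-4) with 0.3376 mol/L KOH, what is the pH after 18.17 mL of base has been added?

4.27

Initial n(HCOOH) = 0.3775 x 0.02109 = 0.007961 mol.
n(KOH) added = 0.3376 x 0.01817 = 0.006134 mol, converting that many moles of HCOOH to HCOO-.
Remaining n(HCOOH) = 0.001827 mol; n(HCOO-) = 0.006134 mol.
By Henderson-Hasselbalch, pH = pKa + log([A^-]/[HA]) = 3.74 + log(0.006134/0.001827) = 3.74 + (+0.53) = 4.27.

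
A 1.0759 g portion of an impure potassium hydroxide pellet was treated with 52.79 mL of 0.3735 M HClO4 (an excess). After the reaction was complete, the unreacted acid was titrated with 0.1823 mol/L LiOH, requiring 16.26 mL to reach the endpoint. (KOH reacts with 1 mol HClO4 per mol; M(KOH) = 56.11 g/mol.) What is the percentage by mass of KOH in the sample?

87.4%

Total n(HClO4) added = 0.3735 x 0.05279 = 0.01972 mol.
n(LiOH) used = 0.1823 x 0.01626 = 0.002964 mol, which equals the excess n(HClO4).
So n(HClO4) consumed by the sample = 0.01972 - 0.002964 = 0.01675 mol.
n(KOH) = 0.01675 / 1 = 0.01675 mol.
mass KOH = 0.01675 x 56.11 = 0.9400 g, so %KOH = 0.9400/1.0759 x 100 = 87.4%.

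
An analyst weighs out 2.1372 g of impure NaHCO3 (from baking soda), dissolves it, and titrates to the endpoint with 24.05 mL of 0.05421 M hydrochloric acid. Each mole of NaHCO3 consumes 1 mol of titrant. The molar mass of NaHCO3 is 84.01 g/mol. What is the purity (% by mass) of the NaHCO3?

5.12%

n(HCl) = 0.05421 x 0.02405 = 0.001304 mol.
n(NaHCO3) = 0.001304 / 1 = 0.001304 mol.
mass of NaHCO3 = 0.001304 x 84.01 = 0.1095 g.
% purity = 0.1095 / 2.1372 x 100 = 5.12%.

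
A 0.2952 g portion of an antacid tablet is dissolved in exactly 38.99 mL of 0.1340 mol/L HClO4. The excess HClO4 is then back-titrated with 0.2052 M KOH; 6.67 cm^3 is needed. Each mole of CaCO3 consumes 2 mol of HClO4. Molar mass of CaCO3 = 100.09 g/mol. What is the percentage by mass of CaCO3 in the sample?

Total n(HClO4) added = 0.1340 x 0.03899 = 0.005225 mol.
n(KOH) used = 0.2052 x 0.006670 = 0.001369 mol, which equals the excess n(HClO4).
So n(HClO4) consumed by the sample = 0.005225 - 0.001369 = 0.003856 mol.
n(CaCO3) = 0.003856 / 2 = 0.001928 mol.
mass CaCO3 = 0.001928 x 100.09 = 0.1930 g, so %CaCO3 = 0.1930/0.2952 x 100 = 65.4%.

65.4%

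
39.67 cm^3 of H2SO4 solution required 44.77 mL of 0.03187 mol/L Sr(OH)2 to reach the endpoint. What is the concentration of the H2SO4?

0.0360 M

n(Sr(OH)2) delivered = 0.03187 x 0.04477 = 0.001427 mol.
For a 1:1 reaction, n(H2SO4) = 0.001427 mol.
[H2SO4] = 0.001427 mol / 0.03967 L = 0.0360 M.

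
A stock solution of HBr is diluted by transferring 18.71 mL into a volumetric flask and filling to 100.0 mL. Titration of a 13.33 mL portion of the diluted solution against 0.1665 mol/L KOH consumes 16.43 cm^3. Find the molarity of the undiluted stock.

n(KOH) = 0.1665 x 0.01643 = 0.002736 mol.
n(HBr) in the aliquot = 0.002736 mol.
[diluted HBr] = 0.002736 / 0.01333 = 0.2052 M.
Dilution factor = 100.0/18.71 = 5.345, so [stock] = 0.2052 x 5.345 = 1.10 M.

1.10 M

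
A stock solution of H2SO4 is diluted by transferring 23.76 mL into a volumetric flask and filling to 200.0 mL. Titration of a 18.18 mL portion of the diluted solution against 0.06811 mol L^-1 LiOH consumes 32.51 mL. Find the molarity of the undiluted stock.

n(LiOH) = 0.06811 x 0.03251 = 0.002214 mol.
n(H2SO4) in the aliquot = 0.002214 x 1/2 = 0.001107 mol.
[diluted H2SO4] = 0.001107 / 0.01818 = 0.06090 M.
Dilution factor = 200.0/23.76 = 8.418, so [stock] = 0.06090 x 8.418 = 0.513 M.

0.513 M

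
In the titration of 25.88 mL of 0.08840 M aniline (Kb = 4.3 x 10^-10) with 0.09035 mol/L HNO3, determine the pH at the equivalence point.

2.99

n(C6H5NH2) = 0.08840 x 0.02588 = 0.002288 mol; V(HNO3) at equivalence = 0.002288/0.09035 = 0.02532 L.
At equivalence the base is fully converted to C6H5NH3+; total volume = 0.05120 L, so [C6H5NH3+] = 0.002288/0.05120 = 0.04468 M.
Ka(C6H5NH3+) = Kw/Kb = 1.0e-14 / 4.3 x 10^-10 = 2.33e-5.
[H^+] = sqrt(Ka x [C6H5NH3+]) = sqrt(2.33e-5 x 0.04468) = 0.00102 M.
pH = -log(0.00102) = 2.99.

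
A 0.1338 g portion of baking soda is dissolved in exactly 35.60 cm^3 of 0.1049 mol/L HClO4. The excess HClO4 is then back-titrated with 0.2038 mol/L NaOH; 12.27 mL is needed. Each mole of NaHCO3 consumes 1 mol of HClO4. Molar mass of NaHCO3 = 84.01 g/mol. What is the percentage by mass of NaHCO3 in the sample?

77.5%

Total n(HClO4) added = 0.1049 x 0.03560 = 0.003734 mol.
n(NaOH) used = 0.2038 x 0.01227 = 0.002501 mol, which equals the excess n(HClO4).
So n(HClO4) consumed by the sample = 0.003734 - 0.002501 = 0.001234 mol.
n(NaHCO3) = 0.001234 / 1 = 0.001234 mol.
mass NaHCO3 = 0.001234 x 84.01 = 0.1037 g, so %NaHCO3 = 0.1037/0.1338 x 100 = 77.5%.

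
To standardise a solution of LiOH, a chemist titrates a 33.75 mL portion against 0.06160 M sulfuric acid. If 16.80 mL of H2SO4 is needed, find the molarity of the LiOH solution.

0.0613 M

n(H2SO4) delivered = 0.06160 x 0.01680 = 0.001035 mol.
The reaction is 2 LiOH + 1 H2SO4, so n(LiOH) = 0.001035 x 2/1 = 0.002070 mol.
[LiOH] = 0.002070 mol / 0.03375 L = 0.0613 M.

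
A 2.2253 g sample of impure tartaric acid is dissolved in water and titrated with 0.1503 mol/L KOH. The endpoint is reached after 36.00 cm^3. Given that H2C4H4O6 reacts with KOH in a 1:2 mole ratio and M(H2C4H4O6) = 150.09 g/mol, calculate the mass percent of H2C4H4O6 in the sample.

18.2%

n(KOH) = 0.1503 x 0.03600 = 0.005411 mol.
n(H2C4H4O6) = 0.005411 / 2 = 0.002705 mol.
mass of H2C4H4O6 = 0.002705 x 150.09 = 0.4061 g.
% purity = 0.4061 / 2.2253 x 100 = 18.2%.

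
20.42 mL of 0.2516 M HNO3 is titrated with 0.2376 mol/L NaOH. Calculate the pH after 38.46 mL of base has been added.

12.83

n(acid) = 0.2516 x 0.02042 = 0.005138 mol; n(NaOH) added = 0.2376 x 0.03846 = 0.009138 mol.
Base is in excess by 0.009138 - 0.005138 = 0.004000 mol in a total volume of 0.05888 L.
[OH^-] = 0.004000/0.05888 = 0.06794 M, so pOH = 1.17 and pH = 14.00 - 1.17 = 12.83.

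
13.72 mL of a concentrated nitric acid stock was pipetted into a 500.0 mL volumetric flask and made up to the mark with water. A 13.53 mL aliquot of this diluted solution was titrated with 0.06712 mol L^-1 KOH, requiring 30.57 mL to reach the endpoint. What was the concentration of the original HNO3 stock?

5.53 M

n(KOH) = 0.06712 x 0.03057 = 0.002052 mol.
n(HNO3) in the aliquot = 0.002052 mol.
[diluted HNO3] = 0.002052 / 0.01353 = 0.1517 M.
Dilution factor = 500.0/13.72 = 36.44, so [stock] = 0.1517 x 36.44 = 5.53 M.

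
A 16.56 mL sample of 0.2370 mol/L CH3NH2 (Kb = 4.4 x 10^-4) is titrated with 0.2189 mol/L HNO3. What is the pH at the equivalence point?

5.79

n(CH3NH2) = 0.2370 x 0.01656 = 0.003925 mol; V(HNO3) at equivalence = 0.003925/0.2189 = 0.01793 L.
At equivalence the base is fully converted to CH3NH3+; total volume = 0.03449 L, so [CH3NH3+] = 0.003925/0.03449 = 0.1138 M.
Ka(CH3NH3+) = Kw/Kb = 1.0e-14 / 4.4 x 10^-4 = 2.27e-11.
[H^+] = sqrt(Ka x [CH3NH3+]) = sqrt(2.27e-11 x 0.1138) = 1.61e-6 M.
pH = -log(1.61e-6) = 5.79.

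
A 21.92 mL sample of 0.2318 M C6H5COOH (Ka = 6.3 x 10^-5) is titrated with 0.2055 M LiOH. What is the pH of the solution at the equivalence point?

8.62

n(C6H5COOH) = 0.2318 x 0.02192 = 0.005081 mol; V(LiOH) at equivalence = 0.005081/0.2055 = 0.02473 L.
At equivalence all the acid is converted to C6H5COO-; total volume = 0.02192 + 0.02473 = 0.04665 L, so [C6H5COO-] = 0.005081/0.04665 = 0.1089 M.
Kb = Kw/Ka = 1.0e-14 / 6.3 x 10^-5 = 1.59e-10.
[OH^-] = sqrt(Kb x [C6H5COO-]) = sqrt(1.59e-10 x 0.1089) = 4.16e-6 M.
pOH = 5.38, so pH = 14.00 - 5.38 = 8.62.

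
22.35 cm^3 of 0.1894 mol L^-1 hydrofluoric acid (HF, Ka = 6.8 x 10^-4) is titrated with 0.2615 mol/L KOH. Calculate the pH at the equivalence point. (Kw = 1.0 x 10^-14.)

8.10

n(HF) = 0.1894 x 0.02235 = 0.004233 mol; V(KOH) at equivalence = 0.004233/0.2615 = 0.01619 L.
At equivalence all the acid is converted to F-; total volume = 0.02235 + 0.01619 = 0.03854 L, so [F-] = 0.004233/0.03854 = 0.1098 M.
Kb = Kw/Ka = 1.0e-14 / 6.8 x 10^-4 = 1.47e-11.
[OH^-] = sqrt(Kb x [F-]) = sqrt(1.47e-11 x 0.1098) = 1.27e-6 M.
pOH = 5.90, so pH = 14.00 - 5.90 = 8.10.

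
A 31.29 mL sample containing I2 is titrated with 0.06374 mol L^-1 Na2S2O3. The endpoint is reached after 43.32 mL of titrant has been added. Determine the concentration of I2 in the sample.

0.0441 M

n(Na2S2O3) = 0.06374 x 0.04332 = 0.002761 mol.
From the balanced equation, 2 mol Na2S2O3 reacts with 1 mol I2, so n(I2) = 0.002761 x 1/2 = 0.001381 mol.
[I2] = 0.001381 / 0.03129 L = 0.0441 M.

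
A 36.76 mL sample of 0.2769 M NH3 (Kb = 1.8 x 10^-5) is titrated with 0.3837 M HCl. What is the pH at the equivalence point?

5.02

n(NH3) = 0.2769 x 0.03676 = 0.01018 mol; V(HCl) at equivalence = 0.01018/0.3837 = 0.02653 L.
At equivalence the base is fully converted to NH4+; total volume = 0.06329 L, so [NH4+] = 0.01018/0.06329 = 0.1608 M.
Ka(NH4+) = Kw/Kb = 1.0e-14 / 1.8 x 10^-5 = 5.56e-10.
[H^+] = sqrt(Ka x [NH4+]) = sqrt(5.56e-10 x 0.1608) = 9.45e-6 M.
pH = -log(9.45e-6) = 5.02.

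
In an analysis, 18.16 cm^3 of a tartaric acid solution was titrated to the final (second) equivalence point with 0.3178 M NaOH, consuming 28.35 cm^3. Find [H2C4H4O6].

0.248 M

n(NaOH) = 0.3178 x 0.02835 = 0.009010 mol.
At the final (second) equivalence point, 2 mol OH^- react per mol H2C4H4O6, so n(H2C4H4O6) = 0.009010 / 2 = 0.004505 mol.
[H2C4H4O6] = 0.004505 / 0.01816 L = 0.248 M.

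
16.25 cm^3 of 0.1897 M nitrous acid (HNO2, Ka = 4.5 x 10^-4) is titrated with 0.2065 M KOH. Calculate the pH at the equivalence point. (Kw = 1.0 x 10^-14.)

n(HNO2) = 0.1897 x 0.01625 = 0.003083 mol; V(KOH) at equivalence = 0.003083/0.2065 = 0.01493 L.
At equivalence all the acid is converted to NO2-; total volume = 0.01625 + 0.01493 = 0.03118 L, so [NO2-] = 0.003083/0.03118 = 0.09887 M.
Kb = Kw/Ka = 1.0e-14 / 4.5 x 10^-4 = 2.22e-11.
[OH^-] = sqrt(Kb x [NO2-]) = sqrt(2.22e-11 x 0.09887) = 1.48e-6 M.
pOH = 5.83, so pH = 14.00 - 5.83 = 8.17.

8.17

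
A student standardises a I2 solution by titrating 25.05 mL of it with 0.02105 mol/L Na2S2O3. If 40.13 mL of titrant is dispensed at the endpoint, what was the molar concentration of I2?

n(Na2S2O3) = 0.02105 x 0.04013 = 0.0008447 mol.
From the balanced equation, 2 mol Na2S2O3 reacts with 1 mol I2, so n(I2) = 0.0008447 x 1/2 = 0.0004224 mol.
[I2] = 0.0004224 / 0.02505 L = 0.0169 M.

0.0169 M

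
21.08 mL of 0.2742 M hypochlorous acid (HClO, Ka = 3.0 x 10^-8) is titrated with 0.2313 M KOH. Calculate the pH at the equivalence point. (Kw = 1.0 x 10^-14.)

10.31

n(HClO) = 0.2742 x 0.02108 = 0.005780 mol; V(KOH) at equivalence = 0.005780/0.2313 = 0.02499 L.
At equivalence all the acid is converted to ClO-; total volume = 0.02108 + 0.02499 = 0.04607 L, so [ClO-] = 0.005780/0.04607 = 0.1255 M.
Kb = Kw/Ka = 1.0e-14 / 3.0 x 10^-8 = 3.33e-7.
[OH^-] = sqrt(Kb x [ClO-]) = sqrt(3.33e-7 x 0.1255) = 0.000205 M.
pOH = 3.69, so pH = 14.00 - 3.69 = 10.31.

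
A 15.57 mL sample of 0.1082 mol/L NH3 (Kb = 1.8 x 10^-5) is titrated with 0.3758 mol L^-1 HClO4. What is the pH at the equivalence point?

5.17

n(NH3) = 0.1082 x 0.01557 = 0.001685 mol; V(HClO4) at equivalence = 0.001685/0.3758 = 0.004483 L.
At equivalence the base is fully converted to NH4+; total volume = 0.02005 L, so [NH4+] = 0.001685/0.02005 = 0.08401 M.
Ka(NH4+) = Kw/Kb = 1.0e-14 / 1.8 x 10^-5 = 5.56e-10.
[H^+] = sqrt(Ka x [NH4+]) = sqrt(5.56e-10 x 0.08401) = 6.83e-6 M.
pH = -log(6.83e-6) = 5.17.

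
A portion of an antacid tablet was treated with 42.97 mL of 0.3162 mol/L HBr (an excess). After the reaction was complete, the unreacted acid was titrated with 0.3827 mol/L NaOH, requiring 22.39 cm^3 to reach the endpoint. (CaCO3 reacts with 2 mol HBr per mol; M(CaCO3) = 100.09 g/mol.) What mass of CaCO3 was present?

0.251 g

Total n(HBr) added = 0.3162 x 0.04297 = 0.01359 mol.
n(NaOH) used = 0.3827 x 0.02239 = 0.008569 mol, which equals the excess n(HBr).
So n(HBr) consumed by the sample = 0.01359 - 0.008569 = 0.005018 mol.
n(CaCO3) = 0.005018 / 2 = 0.002509 mol.
mass = 0.002509 mol x 100.09 g/mol = 0.251 g.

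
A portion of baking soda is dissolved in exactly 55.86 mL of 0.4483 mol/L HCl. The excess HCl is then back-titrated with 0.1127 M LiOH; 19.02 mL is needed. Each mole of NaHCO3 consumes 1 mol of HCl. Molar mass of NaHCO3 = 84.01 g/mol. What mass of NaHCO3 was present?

1.92 g

Total n(HCl) added = 0.4483 x 0.05586 = 0.02504 mol.
n(LiOH) used = 0.1127 x 0.01902 = 0.002144 mol, which equals the excess n(HCl).
So n(HCl) consumed by the sample = 0.02504 - 0.002144 = 0.02290 mol.
n(NaHCO3) = 0.02290 / 1 = 0.02290 mol.
mass = 0.02290 mol x 84.01 g/mol = 1.92 g.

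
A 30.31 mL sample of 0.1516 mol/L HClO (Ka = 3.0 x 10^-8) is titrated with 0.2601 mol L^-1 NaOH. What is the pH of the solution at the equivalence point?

10.25

n(HClO) = 0.1516 x 0.03031 = 0.004595 mol; V(NaOH) at equivalence = 0.004595/0.2601 = 0.01767 L.
At equivalence all the acid is converted to ClO-; total volume = 0.03031 + 0.01767 = 0.04798 L, so [ClO-] = 0.004595/0.04798 = 0.09578 M.
Kb = Kw/Ka = 1.0e-14 / 3.0 x 10^-8 = 3.33e-7.
[OH^-] = sqrt(Kb x [ClO-]) = sqrt(3.33e-7 x 0.09578) = 0.000179 M.
pOH = 3.75, so pH = 14.00 - 3.75 = 10.25.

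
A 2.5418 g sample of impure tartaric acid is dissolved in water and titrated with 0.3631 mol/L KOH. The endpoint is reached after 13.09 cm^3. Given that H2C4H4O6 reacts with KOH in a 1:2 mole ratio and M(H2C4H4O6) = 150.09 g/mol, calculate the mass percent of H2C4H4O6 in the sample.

n(KOH) = 0.3631 x 0.01309 = 0.004753 mol.
n(H2C4H4O6) = 0.004753 / 2 = 0.002376 mol.
mass of H2C4H4O6 = 0.002376 x 150.09 = 0.3567 g.
% purity = 0.3567 / 2.5418 x 100 = 14.0%.

14.0%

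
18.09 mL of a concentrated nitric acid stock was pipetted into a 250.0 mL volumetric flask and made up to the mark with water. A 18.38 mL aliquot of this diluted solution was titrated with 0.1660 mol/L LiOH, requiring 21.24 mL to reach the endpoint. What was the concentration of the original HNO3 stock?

2.65 M

n(LiOH) = 0.1660 x 0.02124 = 0.003526 mol.
n(HNO3) in the aliquot = 0.003526 mol.
[diluted HNO3] = 0.003526 / 0.01838 = 0.1918 M.
Dilution factor = 250.0/18.09 = 13.82, so [stock] = 0.1918 x 13.82 = 2.65 M.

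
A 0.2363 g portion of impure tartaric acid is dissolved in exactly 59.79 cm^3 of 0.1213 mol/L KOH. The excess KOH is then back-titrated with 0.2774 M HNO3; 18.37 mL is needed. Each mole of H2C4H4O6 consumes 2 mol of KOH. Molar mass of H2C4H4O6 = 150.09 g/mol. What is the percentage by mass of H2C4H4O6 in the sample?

Total n(KOH) added = 0.1213 x 0.05979 = 0.007253 mol.
n(HNO3) used = 0.2774 x 0.01837 = 0.005096 mol, which equals the excess n(KOH).
So n(KOH) consumed by the sample = 0.007253 - 0.005096 = 0.002157 mol.
n(H2C4H4O6) = 0.002157 / 2 = 0.001078 mol.
mass H2C4H4O6 = 0.001078 x 150.09 = 0.1618 g, so %H2C4H4O6 = 0.1618/0.2363 x 100 = 68.5%.

68.5%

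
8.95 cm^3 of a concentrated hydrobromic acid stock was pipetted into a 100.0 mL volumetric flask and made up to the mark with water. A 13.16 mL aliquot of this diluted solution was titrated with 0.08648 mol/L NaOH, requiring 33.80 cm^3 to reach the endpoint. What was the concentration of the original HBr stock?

n(NaOH) = 0.08648 x 0.03380 = 0.002923 mol.
n(HBr) in the aliquot = 0.002923 mol.
[diluted HBr] = 0.002923 / 0.01316 = 0.2221 M.
Dilution factor = 100.0/8.950 = 11.17, so [stock] = 0.2221 x 11.17 = 2.48 M.

2.48 M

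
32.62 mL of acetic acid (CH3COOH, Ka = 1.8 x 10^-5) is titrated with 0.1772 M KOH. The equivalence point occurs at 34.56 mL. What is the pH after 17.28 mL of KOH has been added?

4.74

17.28 mL is exactly half the equivalence volume (34.56/2), i.e. the half-equivalence point.
There, n(HA) = n(A^-), so pH = pKa = -log(1.8 x 10^-5) = 4.74.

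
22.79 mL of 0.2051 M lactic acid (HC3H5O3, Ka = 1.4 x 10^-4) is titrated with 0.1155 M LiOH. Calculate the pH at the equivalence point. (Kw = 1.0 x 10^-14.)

8.36

n(HC3H5O3) = 0.2051 x 0.02279 = 0.004674 mol; V(LiOH) at equivalence = 0.004674/0.1155 = 0.04047 L.
At equivalence all the acid is converted to C3H5O3-; total volume = 0.02279 + 0.04047 = 0.06326 L, so [C3H5O3-] = 0.004674/0.06326 = 0.07389 M.
Kb = Kw/Ka = 1.0e-14 / 1.4 x 10^-4 = 7.14e-11.
[OH^-] = sqrt(Kb x [C3H5O3-]) = sqrt(7.14e-11 x 0.07389) = 2.30e-6 M.
pOH = 5.64, so pH = 14.00 - 5.64 = 8.36.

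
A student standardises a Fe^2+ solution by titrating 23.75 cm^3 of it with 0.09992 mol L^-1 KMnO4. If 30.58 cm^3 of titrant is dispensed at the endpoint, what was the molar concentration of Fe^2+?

0.643 M

n(KMnO4) = 0.09992 x 0.03058 = 0.003056 mol.
From the balanced equation, 1 mol KMnO4 reacts with 5 mol Fe^2+, so n(Fe^2+) = 0.003056 x 5/1 = 0.01528 mol.
[Fe^2+] = 0.01528 / 0.02375 L = 0.643 M.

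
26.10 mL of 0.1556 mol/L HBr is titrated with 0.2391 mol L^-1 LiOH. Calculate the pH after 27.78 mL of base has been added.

12.68

n(acid) = 0.1556 x 0.02610 = 0.004061 mol; n(LiOH) added = 0.2391 x 0.02778 = 0.006642 mol.
Base is in excess by 0.006642 - 0.004061 = 0.002581 mol in a total volume of 0.05388 L.
[OH^-] = 0.002581/0.05388 = 0.04790 M, so pOH = 1.32 and pH = 14.00 - 1.32 = 12.68.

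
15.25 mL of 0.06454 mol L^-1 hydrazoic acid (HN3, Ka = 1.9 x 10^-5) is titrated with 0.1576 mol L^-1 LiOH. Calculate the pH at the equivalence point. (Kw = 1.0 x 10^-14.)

8.69

n(HN3) = 0.06454 x 0.01525 = 0.0009842 mol; V(LiOH) at equivalence = 0.0009842/0.1576 = 0.006245 L.
At equivalence all the acid is converted to N3-; total volume = 0.01525 + 0.006245 = 0.02150 L, so [N3-] = 0.0009842/0.02150 = 0.04579 M.
Kb = Kw/Ka = 1.0e-14 / 1.9 x 10^-5 = 5.26e-10.
[OH^-] = sqrt(Kb x [N3-]) = sqrt(5.26e-10 x 0.04579) = 4.91e-6 M.
pOH = 5.31, so pH = 14.00 - 5.31 = 8.69.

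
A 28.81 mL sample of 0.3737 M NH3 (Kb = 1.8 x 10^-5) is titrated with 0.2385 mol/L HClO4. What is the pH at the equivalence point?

n(NH3) = 0.3737 x 0.02881 = 0.01077 mol; V(HClO4) at equivalence = 0.01077/0.2385 = 0.04514 L.
At equivalence the base is fully converted to NH4+; total volume = 0.07395 L, so [NH4+] = 0.01077/0.07395 = 0.1456 M.
Ka(NH4+) = Kw/Kb = 1.0e-14 / 1.8 x 10^-5 = 5.56e-10.
[H^+] = sqrt(Ka x [NH4+]) = sqrt(5.56e-10 x 0.1456) = 8.99e-6 M.
pH = -log(8.99e-6) = 5.05.

5.05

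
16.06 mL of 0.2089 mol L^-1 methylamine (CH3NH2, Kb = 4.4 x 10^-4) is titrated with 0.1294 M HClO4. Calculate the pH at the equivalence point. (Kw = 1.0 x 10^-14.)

n(CH3NH2) = 0.2089 x 0.01606 = 0.003355 mol; V(HClO4) at equivalence = 0.003355/0.1294 = 0.02593 L.
At equivalence the base is fully converted to CH3NH3+; total volume = 0.04199 L, so [CH3NH3+] = 0.003355/0.04199 = 0.07990 M.
Ka(CH3NH3+) = Kw/Kb = 1.0e-14 / 4.4 x 10^-4 = 2.27e-11.
[H^+] = sqrt(Ka x [CH3NH3+]) = sqrt(2.27e-11 x 0.07990) = 1.35e-6 M.
pH = -log(1.35e-6) = 5.87.

5.87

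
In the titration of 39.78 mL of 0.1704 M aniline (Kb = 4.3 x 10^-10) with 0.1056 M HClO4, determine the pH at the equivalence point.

2.91

n(C6H5NH2) = 0.1704 x 0.03978 = 0.006779 mol; V(HClO4) at equivalence = 0.006779/0.1056 = 0.06419 L.
At equivalence the base is fully converted to C6H5NH3+; total volume = 0.1040 L, so [C6H5NH3+] = 0.006779/0.1040 = 0.06520 M.
Ka(C6H5NH3+) = Kw/Kb = 1.0e-14 / 4.3 x 10^-10 = 2.33e-5.
[H^+] = sqrt(Ka x [C6H5NH3+]) = sqrt(2.33e-5 x 0.06520) = 0.00123 M.
pH = -log(0.00123) = 2.91.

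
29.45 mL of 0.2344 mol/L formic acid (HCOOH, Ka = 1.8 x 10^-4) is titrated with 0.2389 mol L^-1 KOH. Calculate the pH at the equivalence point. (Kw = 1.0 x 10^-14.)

n(HCOOH) = 0.2344 x 0.02945 = 0.006903 mol; V(KOH) at equivalence = 0.006903/0.2389 = 0.02890 L.
At equivalence all the acid is converted to HCOO-; total volume = 0.02945 + 0.02890 = 0.05835 L, so [HCOO-] = 0.006903/0.05835 = 0.1183 M.
Kb = Kw/Ka = 1.0e-14 / 1.8 x 10^-4 = 5.56e-11.
[OH^-] = sqrt(Kb x [HCOO-]) = sqrt(5.56e-11 x 0.1183) = 2.56e-6 M.
pOH = 5.59, so pH = 14.00 - 5.59 = 8.41.

8.41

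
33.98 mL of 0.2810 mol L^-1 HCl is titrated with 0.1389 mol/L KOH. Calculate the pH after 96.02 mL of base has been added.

n(acid) = 0.2810 x 0.03398 = 0.009548 mol; n(KOH) added = 0.1389 x 0.09602 = 0.01334 mol.
Base is in excess by 0.01334 - 0.009548 = 0.003789 mol in a total volume of 0.1300 L.
[OH^-] = 0.003789/0.1300 = 0.02914 M, so pOH = 1.54 and pH = 14.00 - 1.54 = 12.46.

12.46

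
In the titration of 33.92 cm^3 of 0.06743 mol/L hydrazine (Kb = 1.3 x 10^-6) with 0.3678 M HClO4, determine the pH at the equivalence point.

n(N2H4) = 0.06743 x 0.03392 = 0.002287 mol; V(HClO4) at equivalence = 0.002287/0.3678 = 0.006219 L.
At equivalence the base is fully converted to N2H5+; total volume = 0.04014 L, so [N2H5+] = 0.002287/0.04014 = 0.05698 M.
Ka(N2H5+) = Kw/Kb = 1.0e-14 / 1.3 x 10^-6 = 7.69e-9.
[H^+] = sqrt(Ka x [N2H5+]) = sqrt(7.69e-9 x 0.05698) = 2.09e-5 M.
pH = -log(2.09e-5) = 4.68.

4.68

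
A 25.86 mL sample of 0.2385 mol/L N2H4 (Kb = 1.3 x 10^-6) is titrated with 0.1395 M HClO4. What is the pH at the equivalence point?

4.58

n(N2H4) = 0.2385 x 0.02586 = 0.006168 mol; V(HClO4) at equivalence = 0.006168/0.1395 = 0.04421 L.
At equivalence the base is fully converted to N2H5+; total volume = 0.07007 L, so [N2H5+] = 0.006168/0.07007 = 0.08802 M.
Ka(N2H5+) = Kw/Kb = 1.0e-14 / 1.3 x 10^-6 = 7.69e-9.
[H^+] = sqrt(Ka x [N2H5+]) = sqrt(7.69e-9 x 0.08802) = 2.60e-5 M.
pH = -log(2.60e-5) = 4.58.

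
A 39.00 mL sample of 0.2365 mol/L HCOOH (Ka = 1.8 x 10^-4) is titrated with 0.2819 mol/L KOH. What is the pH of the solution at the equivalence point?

8.43

n(HCOOH) = 0.2365 x 0.03900 = 0.009223 mol; V(KOH) at equivalence = 0.009223/0.2819 = 0.03272 L.
At equivalence all the acid is converted to HCOO-; total volume = 0.03900 + 0.03272 = 0.07172 L, so [HCOO-] = 0.009223/0.07172 = 0.1286 M.
Kb = Kw/Ka = 1.0e-14 / 1.8 x 10^-4 = 5.56e-11.
[OH^-] = sqrt(Kb x [HCOO-]) = sqrt(5.56e-11 x 0.1286) = 2.67e-6 M.
pOH = 5.57, so pH = 14.00 - 5.57 = 8.43.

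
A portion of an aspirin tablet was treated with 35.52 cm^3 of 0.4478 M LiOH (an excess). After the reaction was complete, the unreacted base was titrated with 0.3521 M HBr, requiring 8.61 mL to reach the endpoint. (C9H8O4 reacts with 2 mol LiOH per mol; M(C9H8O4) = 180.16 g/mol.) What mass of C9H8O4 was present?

1.16 g

Total n(LiOH) added = 0.4478 x 0.03552 = 0.01591 mol.
n(HBr) used = 0.3521 x 0.008610 = 0.003032 mol, which equals the excess n(LiOH).
So n(LiOH) consumed by the sample = 0.01591 - 0.003032 = 0.01287 mol.
n(C9H8O4) = 0.01287 / 2 = 0.006437 mol.
mass = 0.006437 mol x 180.16 g/mol = 1.16 g.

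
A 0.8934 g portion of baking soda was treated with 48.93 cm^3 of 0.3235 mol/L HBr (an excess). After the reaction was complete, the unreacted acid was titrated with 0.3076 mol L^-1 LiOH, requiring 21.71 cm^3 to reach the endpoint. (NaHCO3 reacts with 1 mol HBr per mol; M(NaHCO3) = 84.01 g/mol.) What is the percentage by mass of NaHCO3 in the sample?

86.0%

Total n(HBr) added = 0.3235 x 0.04893 = 0.01583 mol.
n(LiOH) used = 0.3076 x 0.02171 = 0.006678 mol, which equals the excess n(HBr).
So n(HBr) consumed by the sample = 0.01583 - 0.006678 = 0.009151 mol.
n(NaHCO3) = 0.009151 / 1 = 0.009151 mol.
mass NaHCO3 = 0.009151 x 84.01 = 0.7688 g, so %NaHCO3 = 0.7688/0.8934 x 100 = 86.0%.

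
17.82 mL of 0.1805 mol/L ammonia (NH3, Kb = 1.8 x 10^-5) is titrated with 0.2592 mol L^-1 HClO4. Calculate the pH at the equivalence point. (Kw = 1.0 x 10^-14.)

5.11

n(NH3) = 0.1805 x 0.01782 = 0.003217 mol; V(HClO4) at equivalence = 0.003217/0.2592 = 0.01241 L.
At equivalence the base is fully converted to NH4+; total volume = 0.03023 L, so [NH4+] = 0.003217/0.03023 = 0.1064 M.
Ka(NH4+) = Kw/Kb = 1.0e-14 / 1.8 x 10^-5 = 5.56e-10.
[H^+] = sqrt(Ka x [NH4+]) = sqrt(5.56e-10 x 0.1064) = 7.69e-6 M.
pH = -log(7.69e-6) = 5.11.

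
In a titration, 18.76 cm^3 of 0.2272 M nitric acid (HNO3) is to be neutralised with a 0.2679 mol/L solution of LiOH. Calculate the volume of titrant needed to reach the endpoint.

n(HNO3) = 0.2272 mol/L x 0.01876 L = 0.004262 mol.
At equivalence n(LiOH) = n(HNO3) = 0.004262 mol.
V(LiOH) = 0.004262 / 0.2679 = 0.01591 L = 15.9 mL.

15.9 mL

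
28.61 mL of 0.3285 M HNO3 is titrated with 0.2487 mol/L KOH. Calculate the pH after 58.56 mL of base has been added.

n(acid) = 0.3285 x 0.02861 = 0.009398 mol; n(KOH) added = 0.2487 x 0.05856 = 0.01456 mol.
Base is in excess by 0.01456 - 0.009398 = 0.005165 mol in a total volume of 0.08717 L.
[OH^-] = 0.005165/0.08717 = 0.05926 M, so pOH = 1.23 and pH = 14.00 - 1.23 = 12.77.

12.77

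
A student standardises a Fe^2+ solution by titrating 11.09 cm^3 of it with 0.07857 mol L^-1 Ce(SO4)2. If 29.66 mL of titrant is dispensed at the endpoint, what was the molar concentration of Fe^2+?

0.210 M

n(Ce(SO4)2) = 0.07857 x 0.02966 = 0.002330 mol.
From the balanced equation, 1 mol Ce(SO4)2 reacts with 1 mol Fe^2+, so n(Fe^2+) = 0.002330 x 1/1 = 0.002330 mol.
[Fe^2+] = 0.002330 / 0.01109 L = 0.210 M.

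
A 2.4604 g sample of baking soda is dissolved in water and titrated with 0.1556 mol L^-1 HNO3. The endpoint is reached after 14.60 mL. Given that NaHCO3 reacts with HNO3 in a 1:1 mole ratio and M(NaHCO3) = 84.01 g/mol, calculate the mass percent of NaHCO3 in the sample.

7.76%

n(HNO3) = 0.1556 x 0.01460 = 0.002272 mol.
n(NaHCO3) = 0.002272 / 1 = 0.002272 mol.
mass of NaHCO3 = 0.002272 x 84.01 = 0.1909 g.
% purity = 0.1909 / 2.4604 x 100 = 7.76%.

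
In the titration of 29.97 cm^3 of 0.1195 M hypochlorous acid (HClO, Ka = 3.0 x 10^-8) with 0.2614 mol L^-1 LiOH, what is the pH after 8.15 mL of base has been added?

Initial n(HClO) = 0.1195 x 0.02997 = 0.003581 mol.
n(LiOH) added = 0.2614 x 0.008150 = 0.002130 mol, converting that many moles of HClO to ClO-.
Remaining n(HClO) = 0.001451 mol; n(ClO-) = 0.002130 mol.
By Henderson-Hasselbalch, pH = pKa + log([A^-]/[HA]) = 7.52 + log(0.002130/0.001451) = 7.52 + (+0.17) = 7.69.

7.69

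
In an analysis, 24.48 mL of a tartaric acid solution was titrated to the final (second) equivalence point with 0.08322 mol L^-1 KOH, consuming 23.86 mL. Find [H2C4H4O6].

n(KOH) = 0.08322 x 0.02386 = 0.001986 mol.
At the final (second) equivalence point, 2 mol OH^- react per mol H2C4H4O6, so n(H2C4H4O6) = 0.001986 / 2 = 0.0009928 mol.
[H2C4H4O6] = 0.0009928 / 0.02448 L = 0.0406 M.

0.0406 M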